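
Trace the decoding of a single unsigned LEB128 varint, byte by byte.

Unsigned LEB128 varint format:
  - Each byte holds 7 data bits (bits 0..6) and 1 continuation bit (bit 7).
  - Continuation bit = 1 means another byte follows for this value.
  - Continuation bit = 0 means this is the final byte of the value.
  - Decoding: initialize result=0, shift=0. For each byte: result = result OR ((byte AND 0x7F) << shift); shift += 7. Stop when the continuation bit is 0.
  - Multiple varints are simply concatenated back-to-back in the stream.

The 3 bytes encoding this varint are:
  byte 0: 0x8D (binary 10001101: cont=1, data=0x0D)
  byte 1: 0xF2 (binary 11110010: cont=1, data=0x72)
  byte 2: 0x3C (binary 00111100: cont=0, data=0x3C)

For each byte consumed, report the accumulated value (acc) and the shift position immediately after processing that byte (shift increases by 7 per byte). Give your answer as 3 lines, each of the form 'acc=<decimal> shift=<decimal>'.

Answer: acc=13 shift=7
acc=14605 shift=14
acc=997645 shift=21

Derivation:
byte 0=0x8D: payload=0x0D=13, contrib = 13<<0 = 13; acc -> 13, shift -> 7
byte 1=0xF2: payload=0x72=114, contrib = 114<<7 = 14592; acc -> 14605, shift -> 14
byte 2=0x3C: payload=0x3C=60, contrib = 60<<14 = 983040; acc -> 997645, shift -> 21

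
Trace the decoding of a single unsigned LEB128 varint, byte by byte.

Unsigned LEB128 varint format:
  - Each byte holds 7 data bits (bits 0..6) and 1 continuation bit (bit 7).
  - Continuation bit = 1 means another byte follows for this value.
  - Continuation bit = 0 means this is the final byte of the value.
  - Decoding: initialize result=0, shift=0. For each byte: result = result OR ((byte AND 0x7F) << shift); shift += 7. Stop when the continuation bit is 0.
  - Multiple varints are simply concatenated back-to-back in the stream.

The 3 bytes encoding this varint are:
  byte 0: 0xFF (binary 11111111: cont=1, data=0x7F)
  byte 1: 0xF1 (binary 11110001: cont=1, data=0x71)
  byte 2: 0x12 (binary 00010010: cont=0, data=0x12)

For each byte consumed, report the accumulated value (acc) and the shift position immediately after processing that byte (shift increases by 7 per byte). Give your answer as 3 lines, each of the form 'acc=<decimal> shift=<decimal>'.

Answer: acc=127 shift=7
acc=14591 shift=14
acc=309503 shift=21

Derivation:
byte 0=0xFF: payload=0x7F=127, contrib = 127<<0 = 127; acc -> 127, shift -> 7
byte 1=0xF1: payload=0x71=113, contrib = 113<<7 = 14464; acc -> 14591, shift -> 14
byte 2=0x12: payload=0x12=18, contrib = 18<<14 = 294912; acc -> 309503, shift -> 21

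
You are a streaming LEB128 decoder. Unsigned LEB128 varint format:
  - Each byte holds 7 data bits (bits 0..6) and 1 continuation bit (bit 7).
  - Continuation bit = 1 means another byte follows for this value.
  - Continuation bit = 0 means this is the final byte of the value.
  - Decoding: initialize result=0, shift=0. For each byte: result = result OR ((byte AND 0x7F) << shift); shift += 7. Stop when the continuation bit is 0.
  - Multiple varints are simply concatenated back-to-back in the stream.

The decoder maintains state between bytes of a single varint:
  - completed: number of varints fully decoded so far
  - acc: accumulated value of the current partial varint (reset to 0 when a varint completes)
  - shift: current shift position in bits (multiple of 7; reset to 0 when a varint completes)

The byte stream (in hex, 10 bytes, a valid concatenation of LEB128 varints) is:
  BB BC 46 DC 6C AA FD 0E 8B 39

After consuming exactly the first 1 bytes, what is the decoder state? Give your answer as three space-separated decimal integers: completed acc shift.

Answer: 0 59 7

Derivation:
byte[0]=0xBB cont=1 payload=0x3B: acc |= 59<<0 -> completed=0 acc=59 shift=7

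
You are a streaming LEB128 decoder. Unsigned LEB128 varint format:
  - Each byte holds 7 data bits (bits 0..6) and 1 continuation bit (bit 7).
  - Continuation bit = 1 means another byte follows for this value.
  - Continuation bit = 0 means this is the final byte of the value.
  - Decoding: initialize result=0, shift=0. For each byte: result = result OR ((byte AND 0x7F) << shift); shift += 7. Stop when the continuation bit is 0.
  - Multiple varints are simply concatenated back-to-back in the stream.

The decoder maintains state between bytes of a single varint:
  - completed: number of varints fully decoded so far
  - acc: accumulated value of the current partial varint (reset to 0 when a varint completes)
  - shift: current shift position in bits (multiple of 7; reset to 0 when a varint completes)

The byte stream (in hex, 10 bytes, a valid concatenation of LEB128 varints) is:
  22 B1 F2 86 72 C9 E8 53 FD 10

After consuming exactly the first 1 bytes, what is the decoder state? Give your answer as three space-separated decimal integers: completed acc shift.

Answer: 1 0 0

Derivation:
byte[0]=0x22 cont=0 payload=0x22: varint #1 complete (value=34); reset -> completed=1 acc=0 shift=0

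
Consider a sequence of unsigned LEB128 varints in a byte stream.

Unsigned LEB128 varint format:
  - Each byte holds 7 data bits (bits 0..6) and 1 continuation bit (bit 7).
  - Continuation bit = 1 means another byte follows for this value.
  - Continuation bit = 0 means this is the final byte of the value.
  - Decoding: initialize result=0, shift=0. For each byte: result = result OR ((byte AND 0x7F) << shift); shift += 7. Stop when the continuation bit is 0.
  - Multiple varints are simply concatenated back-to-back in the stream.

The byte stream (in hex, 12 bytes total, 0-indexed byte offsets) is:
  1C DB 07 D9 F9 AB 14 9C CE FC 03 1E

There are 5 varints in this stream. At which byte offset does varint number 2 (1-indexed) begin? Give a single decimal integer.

Answer: 1

Derivation:
  byte[0]=0x1C cont=0 payload=0x1C=28: acc |= 28<<0 -> acc=28 shift=7 [end]
Varint 1: bytes[0:1] = 1C -> value 28 (1 byte(s))
  byte[1]=0xDB cont=1 payload=0x5B=91: acc |= 91<<0 -> acc=91 shift=7
  byte[2]=0x07 cont=0 payload=0x07=7: acc |= 7<<7 -> acc=987 shift=14 [end]
Varint 2: bytes[1:3] = DB 07 -> value 987 (2 byte(s))
  byte[3]=0xD9 cont=1 payload=0x59=89: acc |= 89<<0 -> acc=89 shift=7
  byte[4]=0xF9 cont=1 payload=0x79=121: acc |= 121<<7 -> acc=15577 shift=14
  byte[5]=0xAB cont=1 payload=0x2B=43: acc |= 43<<14 -> acc=720089 shift=21
  byte[6]=0x14 cont=0 payload=0x14=20: acc |= 20<<21 -> acc=42663129 shift=28 [end]
Varint 3: bytes[3:7] = D9 F9 AB 14 -> value 42663129 (4 byte(s))
  byte[7]=0x9C cont=1 payload=0x1C=28: acc |= 28<<0 -> acc=28 shift=7
  byte[8]=0xCE cont=1 payload=0x4E=78: acc |= 78<<7 -> acc=10012 shift=14
  byte[9]=0xFC cont=1 payload=0x7C=124: acc |= 124<<14 -> acc=2041628 shift=21
  byte[10]=0x03 cont=0 payload=0x03=3: acc |= 3<<21 -> acc=8333084 shift=28 [end]
Varint 4: bytes[7:11] = 9C CE FC 03 -> value 8333084 (4 byte(s))
  byte[11]=0x1E cont=0 payload=0x1E=30: acc |= 30<<0 -> acc=30 shift=7 [end]
Varint 5: bytes[11:12] = 1E -> value 30 (1 byte(s))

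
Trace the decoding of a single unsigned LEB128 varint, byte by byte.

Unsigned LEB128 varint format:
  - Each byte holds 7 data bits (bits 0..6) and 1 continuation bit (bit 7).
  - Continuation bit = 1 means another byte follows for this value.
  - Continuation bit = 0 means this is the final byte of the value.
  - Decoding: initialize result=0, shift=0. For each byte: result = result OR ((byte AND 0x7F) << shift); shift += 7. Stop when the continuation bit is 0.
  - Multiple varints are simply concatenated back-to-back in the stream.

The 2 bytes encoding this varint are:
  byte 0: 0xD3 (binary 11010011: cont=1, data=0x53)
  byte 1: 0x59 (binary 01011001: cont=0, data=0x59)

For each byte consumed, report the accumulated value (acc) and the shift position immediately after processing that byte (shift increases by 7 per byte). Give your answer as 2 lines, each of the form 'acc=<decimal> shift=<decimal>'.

Answer: acc=83 shift=7
acc=11475 shift=14

Derivation:
byte 0=0xD3: payload=0x53=83, contrib = 83<<0 = 83; acc -> 83, shift -> 7
byte 1=0x59: payload=0x59=89, contrib = 89<<7 = 11392; acc -> 11475, shift -> 14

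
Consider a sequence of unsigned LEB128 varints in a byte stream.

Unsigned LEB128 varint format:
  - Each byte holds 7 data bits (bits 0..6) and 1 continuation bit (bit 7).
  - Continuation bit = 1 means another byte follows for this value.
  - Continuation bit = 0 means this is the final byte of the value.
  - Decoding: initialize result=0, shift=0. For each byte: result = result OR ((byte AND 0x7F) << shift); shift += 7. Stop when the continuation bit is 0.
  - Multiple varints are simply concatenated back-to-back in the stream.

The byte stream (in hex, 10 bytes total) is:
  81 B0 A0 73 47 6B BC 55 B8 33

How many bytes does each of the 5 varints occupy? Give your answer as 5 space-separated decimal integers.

  byte[0]=0x81 cont=1 payload=0x01=1: acc |= 1<<0 -> acc=1 shift=7
  byte[1]=0xB0 cont=1 payload=0x30=48: acc |= 48<<7 -> acc=6145 shift=14
  byte[2]=0xA0 cont=1 payload=0x20=32: acc |= 32<<14 -> acc=530433 shift=21
  byte[3]=0x73 cont=0 payload=0x73=115: acc |= 115<<21 -> acc=241702913 shift=28 [end]
Varint 1: bytes[0:4] = 81 B0 A0 73 -> value 241702913 (4 byte(s))
  byte[4]=0x47 cont=0 payload=0x47=71: acc |= 71<<0 -> acc=71 shift=7 [end]
Varint 2: bytes[4:5] = 47 -> value 71 (1 byte(s))
  byte[5]=0x6B cont=0 payload=0x6B=107: acc |= 107<<0 -> acc=107 shift=7 [end]
Varint 3: bytes[5:6] = 6B -> value 107 (1 byte(s))
  byte[6]=0xBC cont=1 payload=0x3C=60: acc |= 60<<0 -> acc=60 shift=7
  byte[7]=0x55 cont=0 payload=0x55=85: acc |= 85<<7 -> acc=10940 shift=14 [end]
Varint 4: bytes[6:8] = BC 55 -> value 10940 (2 byte(s))
  byte[8]=0xB8 cont=1 payload=0x38=56: acc |= 56<<0 -> acc=56 shift=7
  byte[9]=0x33 cont=0 payload=0x33=51: acc |= 51<<7 -> acc=6584 shift=14 [end]
Varint 5: bytes[8:10] = B8 33 -> value 6584 (2 byte(s))

Answer: 4 1 1 2 2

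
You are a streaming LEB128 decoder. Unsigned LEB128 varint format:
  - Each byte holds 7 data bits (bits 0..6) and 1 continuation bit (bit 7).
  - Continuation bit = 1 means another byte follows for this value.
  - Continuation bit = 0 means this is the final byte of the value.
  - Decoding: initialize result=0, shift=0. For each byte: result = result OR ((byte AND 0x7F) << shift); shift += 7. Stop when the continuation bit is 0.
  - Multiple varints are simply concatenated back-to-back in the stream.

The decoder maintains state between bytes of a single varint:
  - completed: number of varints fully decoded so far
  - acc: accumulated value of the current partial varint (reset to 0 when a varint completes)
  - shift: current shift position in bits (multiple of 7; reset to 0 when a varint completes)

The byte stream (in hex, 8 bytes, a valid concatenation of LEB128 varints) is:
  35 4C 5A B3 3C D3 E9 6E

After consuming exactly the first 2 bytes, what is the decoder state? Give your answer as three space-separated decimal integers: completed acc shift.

Answer: 2 0 0

Derivation:
byte[0]=0x35 cont=0 payload=0x35: varint #1 complete (value=53); reset -> completed=1 acc=0 shift=0
byte[1]=0x4C cont=0 payload=0x4C: varint #2 complete (value=76); reset -> completed=2 acc=0 shift=0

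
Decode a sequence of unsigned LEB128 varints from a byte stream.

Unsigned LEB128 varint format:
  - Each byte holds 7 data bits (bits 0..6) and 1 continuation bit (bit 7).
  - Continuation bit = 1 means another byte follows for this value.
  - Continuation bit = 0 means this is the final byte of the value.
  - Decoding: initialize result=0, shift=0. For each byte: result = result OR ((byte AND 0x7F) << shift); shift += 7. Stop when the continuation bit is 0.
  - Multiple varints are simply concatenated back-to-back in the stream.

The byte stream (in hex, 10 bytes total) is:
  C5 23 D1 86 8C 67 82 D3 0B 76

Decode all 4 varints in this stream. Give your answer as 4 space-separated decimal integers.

  byte[0]=0xC5 cont=1 payload=0x45=69: acc |= 69<<0 -> acc=69 shift=7
  byte[1]=0x23 cont=0 payload=0x23=35: acc |= 35<<7 -> acc=4549 shift=14 [end]
Varint 1: bytes[0:2] = C5 23 -> value 4549 (2 byte(s))
  byte[2]=0xD1 cont=1 payload=0x51=81: acc |= 81<<0 -> acc=81 shift=7
  byte[3]=0x86 cont=1 payload=0x06=6: acc |= 6<<7 -> acc=849 shift=14
  byte[4]=0x8C cont=1 payload=0x0C=12: acc |= 12<<14 -> acc=197457 shift=21
  byte[5]=0x67 cont=0 payload=0x67=103: acc |= 103<<21 -> acc=216204113 shift=28 [end]
Varint 2: bytes[2:6] = D1 86 8C 67 -> value 216204113 (4 byte(s))
  byte[6]=0x82 cont=1 payload=0x02=2: acc |= 2<<0 -> acc=2 shift=7
  byte[7]=0xD3 cont=1 payload=0x53=83: acc |= 83<<7 -> acc=10626 shift=14
  byte[8]=0x0B cont=0 payload=0x0B=11: acc |= 11<<14 -> acc=190850 shift=21 [end]
Varint 3: bytes[6:9] = 82 D3 0B -> value 190850 (3 byte(s))
  byte[9]=0x76 cont=0 payload=0x76=118: acc |= 118<<0 -> acc=118 shift=7 [end]
Varint 4: bytes[9:10] = 76 -> value 118 (1 byte(s))

Answer: 4549 216204113 190850 118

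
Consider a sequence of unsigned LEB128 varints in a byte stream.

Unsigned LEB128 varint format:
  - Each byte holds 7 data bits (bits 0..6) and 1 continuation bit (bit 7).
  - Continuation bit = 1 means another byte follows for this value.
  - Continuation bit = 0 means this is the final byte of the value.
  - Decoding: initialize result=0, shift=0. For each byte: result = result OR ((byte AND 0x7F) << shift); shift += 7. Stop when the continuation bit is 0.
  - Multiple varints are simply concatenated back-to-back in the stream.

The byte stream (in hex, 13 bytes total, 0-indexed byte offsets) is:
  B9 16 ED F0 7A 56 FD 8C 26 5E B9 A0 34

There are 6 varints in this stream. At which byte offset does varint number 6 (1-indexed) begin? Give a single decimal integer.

Answer: 10

Derivation:
  byte[0]=0xB9 cont=1 payload=0x39=57: acc |= 57<<0 -> acc=57 shift=7
  byte[1]=0x16 cont=0 payload=0x16=22: acc |= 22<<7 -> acc=2873 shift=14 [end]
Varint 1: bytes[0:2] = B9 16 -> value 2873 (2 byte(s))
  byte[2]=0xED cont=1 payload=0x6D=109: acc |= 109<<0 -> acc=109 shift=7
  byte[3]=0xF0 cont=1 payload=0x70=112: acc |= 112<<7 -> acc=14445 shift=14
  byte[4]=0x7A cont=0 payload=0x7A=122: acc |= 122<<14 -> acc=2013293 shift=21 [end]
Varint 2: bytes[2:5] = ED F0 7A -> value 2013293 (3 byte(s))
  byte[5]=0x56 cont=0 payload=0x56=86: acc |= 86<<0 -> acc=86 shift=7 [end]
Varint 3: bytes[5:6] = 56 -> value 86 (1 byte(s))
  byte[6]=0xFD cont=1 payload=0x7D=125: acc |= 125<<0 -> acc=125 shift=7
  byte[7]=0x8C cont=1 payload=0x0C=12: acc |= 12<<7 -> acc=1661 shift=14
  byte[8]=0x26 cont=0 payload=0x26=38: acc |= 38<<14 -> acc=624253 shift=21 [end]
Varint 4: bytes[6:9] = FD 8C 26 -> value 624253 (3 byte(s))
  byte[9]=0x5E cont=0 payload=0x5E=94: acc |= 94<<0 -> acc=94 shift=7 [end]
Varint 5: bytes[9:10] = 5E -> value 94 (1 byte(s))
  byte[10]=0xB9 cont=1 payload=0x39=57: acc |= 57<<0 -> acc=57 shift=7
  byte[11]=0xA0 cont=1 payload=0x20=32: acc |= 32<<7 -> acc=4153 shift=14
  byte[12]=0x34 cont=0 payload=0x34=52: acc |= 52<<14 -> acc=856121 shift=21 [end]
Varint 6: bytes[10:13] = B9 A0 34 -> value 856121 (3 byte(s))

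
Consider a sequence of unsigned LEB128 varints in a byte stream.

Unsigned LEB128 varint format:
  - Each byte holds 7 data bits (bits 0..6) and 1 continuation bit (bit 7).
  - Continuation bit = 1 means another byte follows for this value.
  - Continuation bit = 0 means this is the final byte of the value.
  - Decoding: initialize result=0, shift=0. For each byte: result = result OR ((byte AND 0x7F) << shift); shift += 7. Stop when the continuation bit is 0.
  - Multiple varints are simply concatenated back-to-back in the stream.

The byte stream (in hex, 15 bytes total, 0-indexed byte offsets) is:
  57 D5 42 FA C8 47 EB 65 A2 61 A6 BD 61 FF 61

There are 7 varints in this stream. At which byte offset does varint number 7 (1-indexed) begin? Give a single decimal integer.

  byte[0]=0x57 cont=0 payload=0x57=87: acc |= 87<<0 -> acc=87 shift=7 [end]
Varint 1: bytes[0:1] = 57 -> value 87 (1 byte(s))
  byte[1]=0xD5 cont=1 payload=0x55=85: acc |= 85<<0 -> acc=85 shift=7
  byte[2]=0x42 cont=0 payload=0x42=66: acc |= 66<<7 -> acc=8533 shift=14 [end]
Varint 2: bytes[1:3] = D5 42 -> value 8533 (2 byte(s))
  byte[3]=0xFA cont=1 payload=0x7A=122: acc |= 122<<0 -> acc=122 shift=7
  byte[4]=0xC8 cont=1 payload=0x48=72: acc |= 72<<7 -> acc=9338 shift=14
  byte[5]=0x47 cont=0 payload=0x47=71: acc |= 71<<14 -> acc=1172602 shift=21 [end]
Varint 3: bytes[3:6] = FA C8 47 -> value 1172602 (3 byte(s))
  byte[6]=0xEB cont=1 payload=0x6B=107: acc |= 107<<0 -> acc=107 shift=7
  byte[7]=0x65 cont=0 payload=0x65=101: acc |= 101<<7 -> acc=13035 shift=14 [end]
Varint 4: bytes[6:8] = EB 65 -> value 13035 (2 byte(s))
  byte[8]=0xA2 cont=1 payload=0x22=34: acc |= 34<<0 -> acc=34 shift=7
  byte[9]=0x61 cont=0 payload=0x61=97: acc |= 97<<7 -> acc=12450 shift=14 [end]
Varint 5: bytes[8:10] = A2 61 -> value 12450 (2 byte(s))
  byte[10]=0xA6 cont=1 payload=0x26=38: acc |= 38<<0 -> acc=38 shift=7
  byte[11]=0xBD cont=1 payload=0x3D=61: acc |= 61<<7 -> acc=7846 shift=14
  byte[12]=0x61 cont=0 payload=0x61=97: acc |= 97<<14 -> acc=1597094 shift=21 [end]
Varint 6: bytes[10:13] = A6 BD 61 -> value 1597094 (3 byte(s))
  byte[13]=0xFF cont=1 payload=0x7F=127: acc |= 127<<0 -> acc=127 shift=7
  byte[14]=0x61 cont=0 payload=0x61=97: acc |= 97<<7 -> acc=12543 shift=14 [end]
Varint 7: bytes[13:15] = FF 61 -> value 12543 (2 byte(s))

Answer: 13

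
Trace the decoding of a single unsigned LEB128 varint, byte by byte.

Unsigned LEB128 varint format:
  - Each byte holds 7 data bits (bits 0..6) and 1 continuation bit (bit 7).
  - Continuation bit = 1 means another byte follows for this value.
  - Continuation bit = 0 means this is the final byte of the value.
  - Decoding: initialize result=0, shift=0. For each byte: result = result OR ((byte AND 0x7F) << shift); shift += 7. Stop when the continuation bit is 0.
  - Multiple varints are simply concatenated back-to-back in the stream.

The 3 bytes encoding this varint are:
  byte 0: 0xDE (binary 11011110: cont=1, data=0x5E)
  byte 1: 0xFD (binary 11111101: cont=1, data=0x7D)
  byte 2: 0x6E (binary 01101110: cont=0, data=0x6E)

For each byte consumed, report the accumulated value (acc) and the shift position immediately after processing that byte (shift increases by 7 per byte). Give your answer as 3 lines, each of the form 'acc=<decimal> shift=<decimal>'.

byte 0=0xDE: payload=0x5E=94, contrib = 94<<0 = 94; acc -> 94, shift -> 7
byte 1=0xFD: payload=0x7D=125, contrib = 125<<7 = 16000; acc -> 16094, shift -> 14
byte 2=0x6E: payload=0x6E=110, contrib = 110<<14 = 1802240; acc -> 1818334, shift -> 21

Answer: acc=94 shift=7
acc=16094 shift=14
acc=1818334 shift=21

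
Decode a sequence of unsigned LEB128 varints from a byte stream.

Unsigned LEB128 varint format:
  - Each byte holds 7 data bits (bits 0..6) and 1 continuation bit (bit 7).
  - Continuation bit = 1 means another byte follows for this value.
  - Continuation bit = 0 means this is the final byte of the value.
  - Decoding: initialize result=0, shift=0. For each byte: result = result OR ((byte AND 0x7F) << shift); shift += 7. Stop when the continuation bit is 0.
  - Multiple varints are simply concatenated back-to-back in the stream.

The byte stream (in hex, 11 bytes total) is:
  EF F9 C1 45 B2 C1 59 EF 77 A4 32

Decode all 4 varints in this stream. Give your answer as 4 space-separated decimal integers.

Answer: 145784047 1466546 15343 6436

Derivation:
  byte[0]=0xEF cont=1 payload=0x6F=111: acc |= 111<<0 -> acc=111 shift=7
  byte[1]=0xF9 cont=1 payload=0x79=121: acc |= 121<<7 -> acc=15599 shift=14
  byte[2]=0xC1 cont=1 payload=0x41=65: acc |= 65<<14 -> acc=1080559 shift=21
  byte[3]=0x45 cont=0 payload=0x45=69: acc |= 69<<21 -> acc=145784047 shift=28 [end]
Varint 1: bytes[0:4] = EF F9 C1 45 -> value 145784047 (4 byte(s))
  byte[4]=0xB2 cont=1 payload=0x32=50: acc |= 50<<0 -> acc=50 shift=7
  byte[5]=0xC1 cont=1 payload=0x41=65: acc |= 65<<7 -> acc=8370 shift=14
  byte[6]=0x59 cont=0 payload=0x59=89: acc |= 89<<14 -> acc=1466546 shift=21 [end]
Varint 2: bytes[4:7] = B2 C1 59 -> value 1466546 (3 byte(s))
  byte[7]=0xEF cont=1 payload=0x6F=111: acc |= 111<<0 -> acc=111 shift=7
  byte[8]=0x77 cont=0 payload=0x77=119: acc |= 119<<7 -> acc=15343 shift=14 [end]
Varint 3: bytes[7:9] = EF 77 -> value 15343 (2 byte(s))
  byte[9]=0xA4 cont=1 payload=0x24=36: acc |= 36<<0 -> acc=36 shift=7
  byte[10]=0x32 cont=0 payload=0x32=50: acc |= 50<<7 -> acc=6436 shift=14 [end]
Varint 4: bytes[9:11] = A4 32 -> value 6436 (2 byte(s))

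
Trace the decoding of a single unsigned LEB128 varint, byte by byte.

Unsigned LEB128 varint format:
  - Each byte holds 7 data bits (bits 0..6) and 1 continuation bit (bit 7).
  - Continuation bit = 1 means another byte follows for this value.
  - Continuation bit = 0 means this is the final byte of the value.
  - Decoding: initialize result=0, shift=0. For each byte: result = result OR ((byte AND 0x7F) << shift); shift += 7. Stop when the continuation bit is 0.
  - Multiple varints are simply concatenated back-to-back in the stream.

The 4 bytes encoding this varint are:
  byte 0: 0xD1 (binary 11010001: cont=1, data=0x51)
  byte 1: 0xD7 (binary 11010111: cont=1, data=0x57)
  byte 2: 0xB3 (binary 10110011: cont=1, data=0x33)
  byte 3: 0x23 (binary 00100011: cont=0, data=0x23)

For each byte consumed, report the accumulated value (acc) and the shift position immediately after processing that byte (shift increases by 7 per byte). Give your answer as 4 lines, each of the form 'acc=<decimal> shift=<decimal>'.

byte 0=0xD1: payload=0x51=81, contrib = 81<<0 = 81; acc -> 81, shift -> 7
byte 1=0xD7: payload=0x57=87, contrib = 87<<7 = 11136; acc -> 11217, shift -> 14
byte 2=0xB3: payload=0x33=51, contrib = 51<<14 = 835584; acc -> 846801, shift -> 21
byte 3=0x23: payload=0x23=35, contrib = 35<<21 = 73400320; acc -> 74247121, shift -> 28

Answer: acc=81 shift=7
acc=11217 shift=14
acc=846801 shift=21
acc=74247121 shift=28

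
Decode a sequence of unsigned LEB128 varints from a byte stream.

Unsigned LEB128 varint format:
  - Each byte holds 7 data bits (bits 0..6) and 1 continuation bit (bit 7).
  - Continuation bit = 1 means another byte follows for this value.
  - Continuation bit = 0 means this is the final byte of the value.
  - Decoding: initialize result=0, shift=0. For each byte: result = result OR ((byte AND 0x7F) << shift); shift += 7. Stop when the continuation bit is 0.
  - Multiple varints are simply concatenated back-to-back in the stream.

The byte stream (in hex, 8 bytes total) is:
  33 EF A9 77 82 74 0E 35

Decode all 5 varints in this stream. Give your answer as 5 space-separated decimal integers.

Answer: 51 1955055 14850 14 53

Derivation:
  byte[0]=0x33 cont=0 payload=0x33=51: acc |= 51<<0 -> acc=51 shift=7 [end]
Varint 1: bytes[0:1] = 33 -> value 51 (1 byte(s))
  byte[1]=0xEF cont=1 payload=0x6F=111: acc |= 111<<0 -> acc=111 shift=7
  byte[2]=0xA9 cont=1 payload=0x29=41: acc |= 41<<7 -> acc=5359 shift=14
  byte[3]=0x77 cont=0 payload=0x77=119: acc |= 119<<14 -> acc=1955055 shift=21 [end]
Varint 2: bytes[1:4] = EF A9 77 -> value 1955055 (3 byte(s))
  byte[4]=0x82 cont=1 payload=0x02=2: acc |= 2<<0 -> acc=2 shift=7
  byte[5]=0x74 cont=0 payload=0x74=116: acc |= 116<<7 -> acc=14850 shift=14 [end]
Varint 3: bytes[4:6] = 82 74 -> value 14850 (2 byte(s))
  byte[6]=0x0E cont=0 payload=0x0E=14: acc |= 14<<0 -> acc=14 shift=7 [end]
Varint 4: bytes[6:7] = 0E -> value 14 (1 byte(s))
  byte[7]=0x35 cont=0 payload=0x35=53: acc |= 53<<0 -> acc=53 shift=7 [end]
Varint 5: bytes[7:8] = 35 -> value 53 (1 byte(s))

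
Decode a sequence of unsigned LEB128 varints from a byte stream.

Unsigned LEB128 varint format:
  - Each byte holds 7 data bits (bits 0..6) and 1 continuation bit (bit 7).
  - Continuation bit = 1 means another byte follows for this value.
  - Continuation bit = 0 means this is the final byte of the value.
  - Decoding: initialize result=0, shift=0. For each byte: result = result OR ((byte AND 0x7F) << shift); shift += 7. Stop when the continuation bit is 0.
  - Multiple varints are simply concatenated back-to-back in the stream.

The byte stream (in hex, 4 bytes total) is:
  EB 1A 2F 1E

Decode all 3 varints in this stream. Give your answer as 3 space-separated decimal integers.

  byte[0]=0xEB cont=1 payload=0x6B=107: acc |= 107<<0 -> acc=107 shift=7
  byte[1]=0x1A cont=0 payload=0x1A=26: acc |= 26<<7 -> acc=3435 shift=14 [end]
Varint 1: bytes[0:2] = EB 1A -> value 3435 (2 byte(s))
  byte[2]=0x2F cont=0 payload=0x2F=47: acc |= 47<<0 -> acc=47 shift=7 [end]
Varint 2: bytes[2:3] = 2F -> value 47 (1 byte(s))
  byte[3]=0x1E cont=0 payload=0x1E=30: acc |= 30<<0 -> acc=30 shift=7 [end]
Varint 3: bytes[3:4] = 1E -> value 30 (1 byte(s))

Answer: 3435 47 30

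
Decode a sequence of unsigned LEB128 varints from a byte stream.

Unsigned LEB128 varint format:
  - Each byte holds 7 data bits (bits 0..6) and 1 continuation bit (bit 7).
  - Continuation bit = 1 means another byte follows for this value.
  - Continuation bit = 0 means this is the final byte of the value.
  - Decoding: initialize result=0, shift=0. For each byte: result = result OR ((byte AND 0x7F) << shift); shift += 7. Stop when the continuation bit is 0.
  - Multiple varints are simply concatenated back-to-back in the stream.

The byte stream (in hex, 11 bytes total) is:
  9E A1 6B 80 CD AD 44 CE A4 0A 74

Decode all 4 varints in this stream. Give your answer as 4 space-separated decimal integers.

  byte[0]=0x9E cont=1 payload=0x1E=30: acc |= 30<<0 -> acc=30 shift=7
  byte[1]=0xA1 cont=1 payload=0x21=33: acc |= 33<<7 -> acc=4254 shift=14
  byte[2]=0x6B cont=0 payload=0x6B=107: acc |= 107<<14 -> acc=1757342 shift=21 [end]
Varint 1: bytes[0:3] = 9E A1 6B -> value 1757342 (3 byte(s))
  byte[3]=0x80 cont=1 payload=0x00=0: acc |= 0<<0 -> acc=0 shift=7
  byte[4]=0xCD cont=1 payload=0x4D=77: acc |= 77<<7 -> acc=9856 shift=14
  byte[5]=0xAD cont=1 payload=0x2D=45: acc |= 45<<14 -> acc=747136 shift=21
  byte[6]=0x44 cont=0 payload=0x44=68: acc |= 68<<21 -> acc=143353472 shift=28 [end]
Varint 2: bytes[3:7] = 80 CD AD 44 -> value 143353472 (4 byte(s))
  byte[7]=0xCE cont=1 payload=0x4E=78: acc |= 78<<0 -> acc=78 shift=7
  byte[8]=0xA4 cont=1 payload=0x24=36: acc |= 36<<7 -> acc=4686 shift=14
  byte[9]=0x0A cont=0 payload=0x0A=10: acc |= 10<<14 -> acc=168526 shift=21 [end]
Varint 3: bytes[7:10] = CE A4 0A -> value 168526 (3 byte(s))
  byte[10]=0x74 cont=0 payload=0x74=116: acc |= 116<<0 -> acc=116 shift=7 [end]
Varint 4: bytes[10:11] = 74 -> value 116 (1 byte(s))

Answer: 1757342 143353472 168526 116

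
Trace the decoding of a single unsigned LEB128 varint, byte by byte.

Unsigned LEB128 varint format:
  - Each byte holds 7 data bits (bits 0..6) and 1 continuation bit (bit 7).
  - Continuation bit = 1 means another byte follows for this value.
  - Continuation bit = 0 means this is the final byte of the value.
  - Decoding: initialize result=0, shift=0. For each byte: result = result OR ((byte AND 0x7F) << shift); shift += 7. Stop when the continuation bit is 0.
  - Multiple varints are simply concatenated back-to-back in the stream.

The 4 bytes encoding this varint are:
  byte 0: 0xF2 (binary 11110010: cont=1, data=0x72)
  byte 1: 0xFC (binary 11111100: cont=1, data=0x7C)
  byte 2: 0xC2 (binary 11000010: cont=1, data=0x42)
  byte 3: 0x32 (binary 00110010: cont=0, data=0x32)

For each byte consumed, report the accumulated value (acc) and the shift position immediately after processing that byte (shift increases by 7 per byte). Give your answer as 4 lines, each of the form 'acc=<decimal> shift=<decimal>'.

byte 0=0xF2: payload=0x72=114, contrib = 114<<0 = 114; acc -> 114, shift -> 7
byte 1=0xFC: payload=0x7C=124, contrib = 124<<7 = 15872; acc -> 15986, shift -> 14
byte 2=0xC2: payload=0x42=66, contrib = 66<<14 = 1081344; acc -> 1097330, shift -> 21
byte 3=0x32: payload=0x32=50, contrib = 50<<21 = 104857600; acc -> 105954930, shift -> 28

Answer: acc=114 shift=7
acc=15986 shift=14
acc=1097330 shift=21
acc=105954930 shift=28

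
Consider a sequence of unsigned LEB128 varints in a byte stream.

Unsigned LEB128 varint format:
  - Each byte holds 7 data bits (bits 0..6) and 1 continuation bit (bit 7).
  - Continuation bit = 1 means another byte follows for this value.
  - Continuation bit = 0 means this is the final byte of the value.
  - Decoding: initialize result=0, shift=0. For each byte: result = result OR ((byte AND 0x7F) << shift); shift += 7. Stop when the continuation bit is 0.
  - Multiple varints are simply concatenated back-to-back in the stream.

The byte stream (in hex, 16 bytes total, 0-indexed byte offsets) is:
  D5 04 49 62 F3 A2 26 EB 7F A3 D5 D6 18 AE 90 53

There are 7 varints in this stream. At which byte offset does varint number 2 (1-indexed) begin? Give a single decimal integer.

Answer: 2

Derivation:
  byte[0]=0xD5 cont=1 payload=0x55=85: acc |= 85<<0 -> acc=85 shift=7
  byte[1]=0x04 cont=0 payload=0x04=4: acc |= 4<<7 -> acc=597 shift=14 [end]
Varint 1: bytes[0:2] = D5 04 -> value 597 (2 byte(s))
  byte[2]=0x49 cont=0 payload=0x49=73: acc |= 73<<0 -> acc=73 shift=7 [end]
Varint 2: bytes[2:3] = 49 -> value 73 (1 byte(s))
  byte[3]=0x62 cont=0 payload=0x62=98: acc |= 98<<0 -> acc=98 shift=7 [end]
Varint 3: bytes[3:4] = 62 -> value 98 (1 byte(s))
  byte[4]=0xF3 cont=1 payload=0x73=115: acc |= 115<<0 -> acc=115 shift=7
  byte[5]=0xA2 cont=1 payload=0x22=34: acc |= 34<<7 -> acc=4467 shift=14
  byte[6]=0x26 cont=0 payload=0x26=38: acc |= 38<<14 -> acc=627059 shift=21 [end]
Varint 4: bytes[4:7] = F3 A2 26 -> value 627059 (3 byte(s))
  byte[7]=0xEB cont=1 payload=0x6B=107: acc |= 107<<0 -> acc=107 shift=7
  byte[8]=0x7F cont=0 payload=0x7F=127: acc |= 127<<7 -> acc=16363 shift=14 [end]
Varint 5: bytes[7:9] = EB 7F -> value 16363 (2 byte(s))
  byte[9]=0xA3 cont=1 payload=0x23=35: acc |= 35<<0 -> acc=35 shift=7
  byte[10]=0xD5 cont=1 payload=0x55=85: acc |= 85<<7 -> acc=10915 shift=14
  byte[11]=0xD6 cont=1 payload=0x56=86: acc |= 86<<14 -> acc=1419939 shift=21
  byte[12]=0x18 cont=0 payload=0x18=24: acc |= 24<<21 -> acc=51751587 shift=28 [end]
Varint 6: bytes[9:13] = A3 D5 D6 18 -> value 51751587 (4 byte(s))
  byte[13]=0xAE cont=1 payload=0x2E=46: acc |= 46<<0 -> acc=46 shift=7
  byte[14]=0x90 cont=1 payload=0x10=16: acc |= 16<<7 -> acc=2094 shift=14
  byte[15]=0x53 cont=0 payload=0x53=83: acc |= 83<<14 -> acc=1361966 shift=21 [end]
Varint 7: bytes[13:16] = AE 90 53 -> value 1361966 (3 byte(s))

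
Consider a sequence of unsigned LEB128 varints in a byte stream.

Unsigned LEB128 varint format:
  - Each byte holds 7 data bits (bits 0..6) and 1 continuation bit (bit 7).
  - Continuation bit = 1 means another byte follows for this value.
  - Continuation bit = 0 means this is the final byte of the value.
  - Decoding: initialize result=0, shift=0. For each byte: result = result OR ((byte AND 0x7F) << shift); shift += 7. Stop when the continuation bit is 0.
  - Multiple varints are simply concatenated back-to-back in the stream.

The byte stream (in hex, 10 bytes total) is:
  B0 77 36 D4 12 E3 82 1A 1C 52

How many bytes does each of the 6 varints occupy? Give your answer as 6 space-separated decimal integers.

Answer: 2 1 2 3 1 1

Derivation:
  byte[0]=0xB0 cont=1 payload=0x30=48: acc |= 48<<0 -> acc=48 shift=7
  byte[1]=0x77 cont=0 payload=0x77=119: acc |= 119<<7 -> acc=15280 shift=14 [end]
Varint 1: bytes[0:2] = B0 77 -> value 15280 (2 byte(s))
  byte[2]=0x36 cont=0 payload=0x36=54: acc |= 54<<0 -> acc=54 shift=7 [end]
Varint 2: bytes[2:3] = 36 -> value 54 (1 byte(s))
  byte[3]=0xD4 cont=1 payload=0x54=84: acc |= 84<<0 -> acc=84 shift=7
  byte[4]=0x12 cont=0 payload=0x12=18: acc |= 18<<7 -> acc=2388 shift=14 [end]
Varint 3: bytes[3:5] = D4 12 -> value 2388 (2 byte(s))
  byte[5]=0xE3 cont=1 payload=0x63=99: acc |= 99<<0 -> acc=99 shift=7
  byte[6]=0x82 cont=1 payload=0x02=2: acc |= 2<<7 -> acc=355 shift=14
  byte[7]=0x1A cont=0 payload=0x1A=26: acc |= 26<<14 -> acc=426339 shift=21 [end]
Varint 4: bytes[5:8] = E3 82 1A -> value 426339 (3 byte(s))
  byte[8]=0x1C cont=0 payload=0x1C=28: acc |= 28<<0 -> acc=28 shift=7 [end]
Varint 5: bytes[8:9] = 1C -> value 28 (1 byte(s))
  byte[9]=0x52 cont=0 payload=0x52=82: acc |= 82<<0 -> acc=82 shift=7 [end]
Varint 6: bytes[9:10] = 52 -> value 82 (1 byte(s))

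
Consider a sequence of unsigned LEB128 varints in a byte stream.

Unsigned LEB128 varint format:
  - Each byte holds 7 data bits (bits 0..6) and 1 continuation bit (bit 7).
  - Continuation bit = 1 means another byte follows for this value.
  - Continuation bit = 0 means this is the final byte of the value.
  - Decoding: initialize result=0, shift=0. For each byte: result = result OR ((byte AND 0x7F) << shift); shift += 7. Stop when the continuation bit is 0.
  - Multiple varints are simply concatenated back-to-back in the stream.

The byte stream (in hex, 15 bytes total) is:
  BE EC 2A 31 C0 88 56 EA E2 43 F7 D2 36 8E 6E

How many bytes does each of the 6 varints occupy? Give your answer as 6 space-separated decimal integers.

  byte[0]=0xBE cont=1 payload=0x3E=62: acc |= 62<<0 -> acc=62 shift=7
  byte[1]=0xEC cont=1 payload=0x6C=108: acc |= 108<<7 -> acc=13886 shift=14
  byte[2]=0x2A cont=0 payload=0x2A=42: acc |= 42<<14 -> acc=702014 shift=21 [end]
Varint 1: bytes[0:3] = BE EC 2A -> value 702014 (3 byte(s))
  byte[3]=0x31 cont=0 payload=0x31=49: acc |= 49<<0 -> acc=49 shift=7 [end]
Varint 2: bytes[3:4] = 31 -> value 49 (1 byte(s))
  byte[4]=0xC0 cont=1 payload=0x40=64: acc |= 64<<0 -> acc=64 shift=7
  byte[5]=0x88 cont=1 payload=0x08=8: acc |= 8<<7 -> acc=1088 shift=14
  byte[6]=0x56 cont=0 payload=0x56=86: acc |= 86<<14 -> acc=1410112 shift=21 [end]
Varint 3: bytes[4:7] = C0 88 56 -> value 1410112 (3 byte(s))
  byte[7]=0xEA cont=1 payload=0x6A=106: acc |= 106<<0 -> acc=106 shift=7
  byte[8]=0xE2 cont=1 payload=0x62=98: acc |= 98<<7 -> acc=12650 shift=14
  byte[9]=0x43 cont=0 payload=0x43=67: acc |= 67<<14 -> acc=1110378 shift=21 [end]
Varint 4: bytes[7:10] = EA E2 43 -> value 1110378 (3 byte(s))
  byte[10]=0xF7 cont=1 payload=0x77=119: acc |= 119<<0 -> acc=119 shift=7
  byte[11]=0xD2 cont=1 payload=0x52=82: acc |= 82<<7 -> acc=10615 shift=14
  byte[12]=0x36 cont=0 payload=0x36=54: acc |= 54<<14 -> acc=895351 shift=21 [end]
Varint 5: bytes[10:13] = F7 D2 36 -> value 895351 (3 byte(s))
  byte[13]=0x8E cont=1 payload=0x0E=14: acc |= 14<<0 -> acc=14 shift=7
  byte[14]=0x6E cont=0 payload=0x6E=110: acc |= 110<<7 -> acc=14094 shift=14 [end]
Varint 6: bytes[13:15] = 8E 6E -> value 14094 (2 byte(s))

Answer: 3 1 3 3 3 2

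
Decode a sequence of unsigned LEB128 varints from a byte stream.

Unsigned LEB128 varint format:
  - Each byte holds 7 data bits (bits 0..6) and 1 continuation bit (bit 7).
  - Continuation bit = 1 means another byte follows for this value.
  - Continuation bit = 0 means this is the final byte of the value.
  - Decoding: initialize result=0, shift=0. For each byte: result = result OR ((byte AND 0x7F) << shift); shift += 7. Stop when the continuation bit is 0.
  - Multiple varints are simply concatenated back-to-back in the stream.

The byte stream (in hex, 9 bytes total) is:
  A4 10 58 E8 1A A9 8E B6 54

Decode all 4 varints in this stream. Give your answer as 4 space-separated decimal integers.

  byte[0]=0xA4 cont=1 payload=0x24=36: acc |= 36<<0 -> acc=36 shift=7
  byte[1]=0x10 cont=0 payload=0x10=16: acc |= 16<<7 -> acc=2084 shift=14 [end]
Varint 1: bytes[0:2] = A4 10 -> value 2084 (2 byte(s))
  byte[2]=0x58 cont=0 payload=0x58=88: acc |= 88<<0 -> acc=88 shift=7 [end]
Varint 2: bytes[2:3] = 58 -> value 88 (1 byte(s))
  byte[3]=0xE8 cont=1 payload=0x68=104: acc |= 104<<0 -> acc=104 shift=7
  byte[4]=0x1A cont=0 payload=0x1A=26: acc |= 26<<7 -> acc=3432 shift=14 [end]
Varint 3: bytes[3:5] = E8 1A -> value 3432 (2 byte(s))
  byte[5]=0xA9 cont=1 payload=0x29=41: acc |= 41<<0 -> acc=41 shift=7
  byte[6]=0x8E cont=1 payload=0x0E=14: acc |= 14<<7 -> acc=1833 shift=14
  byte[7]=0xB6 cont=1 payload=0x36=54: acc |= 54<<14 -> acc=886569 shift=21
  byte[8]=0x54 cont=0 payload=0x54=84: acc |= 84<<21 -> acc=177047337 shift=28 [end]
Varint 4: bytes[5:9] = A9 8E B6 54 -> value 177047337 (4 byte(s))

Answer: 2084 88 3432 177047337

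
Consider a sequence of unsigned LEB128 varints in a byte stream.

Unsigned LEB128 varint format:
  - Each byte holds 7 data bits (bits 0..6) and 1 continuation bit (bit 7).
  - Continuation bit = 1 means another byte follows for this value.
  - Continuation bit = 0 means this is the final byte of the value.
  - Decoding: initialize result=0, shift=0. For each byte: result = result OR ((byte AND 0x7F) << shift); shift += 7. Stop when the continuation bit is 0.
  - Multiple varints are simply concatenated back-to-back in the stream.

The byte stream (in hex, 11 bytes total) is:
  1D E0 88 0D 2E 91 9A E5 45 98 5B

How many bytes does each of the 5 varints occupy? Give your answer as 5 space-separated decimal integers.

  byte[0]=0x1D cont=0 payload=0x1D=29: acc |= 29<<0 -> acc=29 shift=7 [end]
Varint 1: bytes[0:1] = 1D -> value 29 (1 byte(s))
  byte[1]=0xE0 cont=1 payload=0x60=96: acc |= 96<<0 -> acc=96 shift=7
  byte[2]=0x88 cont=1 payload=0x08=8: acc |= 8<<7 -> acc=1120 shift=14
  byte[3]=0x0D cont=0 payload=0x0D=13: acc |= 13<<14 -> acc=214112 shift=21 [end]
Varint 2: bytes[1:4] = E0 88 0D -> value 214112 (3 byte(s))
  byte[4]=0x2E cont=0 payload=0x2E=46: acc |= 46<<0 -> acc=46 shift=7 [end]
Varint 3: bytes[4:5] = 2E -> value 46 (1 byte(s))
  byte[5]=0x91 cont=1 payload=0x11=17: acc |= 17<<0 -> acc=17 shift=7
  byte[6]=0x9A cont=1 payload=0x1A=26: acc |= 26<<7 -> acc=3345 shift=14
  byte[7]=0xE5 cont=1 payload=0x65=101: acc |= 101<<14 -> acc=1658129 shift=21
  byte[8]=0x45 cont=0 payload=0x45=69: acc |= 69<<21 -> acc=146361617 shift=28 [end]
Varint 4: bytes[5:9] = 91 9A E5 45 -> value 146361617 (4 byte(s))
  byte[9]=0x98 cont=1 payload=0x18=24: acc |= 24<<0 -> acc=24 shift=7
  byte[10]=0x5B cont=0 payload=0x5B=91: acc |= 91<<7 -> acc=11672 shift=14 [end]
Varint 5: bytes[9:11] = 98 5B -> value 11672 (2 byte(s))

Answer: 1 3 1 4 2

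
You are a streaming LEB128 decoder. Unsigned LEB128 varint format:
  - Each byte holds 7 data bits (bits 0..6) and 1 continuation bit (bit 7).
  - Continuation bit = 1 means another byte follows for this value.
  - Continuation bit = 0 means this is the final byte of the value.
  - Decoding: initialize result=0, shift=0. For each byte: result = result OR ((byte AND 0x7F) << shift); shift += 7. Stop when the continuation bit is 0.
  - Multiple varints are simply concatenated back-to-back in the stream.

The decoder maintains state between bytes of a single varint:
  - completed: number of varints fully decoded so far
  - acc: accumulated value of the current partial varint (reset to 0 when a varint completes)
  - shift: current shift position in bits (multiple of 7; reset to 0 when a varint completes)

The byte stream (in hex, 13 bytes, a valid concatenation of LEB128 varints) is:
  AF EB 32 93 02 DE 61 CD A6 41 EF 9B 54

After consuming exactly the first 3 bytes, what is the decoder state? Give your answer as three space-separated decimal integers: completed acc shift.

Answer: 1 0 0

Derivation:
byte[0]=0xAF cont=1 payload=0x2F: acc |= 47<<0 -> completed=0 acc=47 shift=7
byte[1]=0xEB cont=1 payload=0x6B: acc |= 107<<7 -> completed=0 acc=13743 shift=14
byte[2]=0x32 cont=0 payload=0x32: varint #1 complete (value=832943); reset -> completed=1 acc=0 shift=0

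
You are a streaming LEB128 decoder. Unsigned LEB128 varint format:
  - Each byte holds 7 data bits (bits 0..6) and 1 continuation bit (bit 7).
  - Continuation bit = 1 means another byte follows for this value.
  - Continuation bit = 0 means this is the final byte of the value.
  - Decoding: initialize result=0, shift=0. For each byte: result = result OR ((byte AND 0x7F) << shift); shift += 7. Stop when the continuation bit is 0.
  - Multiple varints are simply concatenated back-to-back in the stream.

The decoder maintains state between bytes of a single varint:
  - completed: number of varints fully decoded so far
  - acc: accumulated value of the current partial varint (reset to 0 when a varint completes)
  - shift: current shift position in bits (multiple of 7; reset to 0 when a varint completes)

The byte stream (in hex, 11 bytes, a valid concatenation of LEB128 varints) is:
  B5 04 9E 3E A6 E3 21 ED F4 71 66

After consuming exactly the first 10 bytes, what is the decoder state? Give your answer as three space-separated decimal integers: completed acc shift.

Answer: 4 0 0

Derivation:
byte[0]=0xB5 cont=1 payload=0x35: acc |= 53<<0 -> completed=0 acc=53 shift=7
byte[1]=0x04 cont=0 payload=0x04: varint #1 complete (value=565); reset -> completed=1 acc=0 shift=0
byte[2]=0x9E cont=1 payload=0x1E: acc |= 30<<0 -> completed=1 acc=30 shift=7
byte[3]=0x3E cont=0 payload=0x3E: varint #2 complete (value=7966); reset -> completed=2 acc=0 shift=0
byte[4]=0xA6 cont=1 payload=0x26: acc |= 38<<0 -> completed=2 acc=38 shift=7
byte[5]=0xE3 cont=1 payload=0x63: acc |= 99<<7 -> completed=2 acc=12710 shift=14
byte[6]=0x21 cont=0 payload=0x21: varint #3 complete (value=553382); reset -> completed=3 acc=0 shift=0
byte[7]=0xED cont=1 payload=0x6D: acc |= 109<<0 -> completed=3 acc=109 shift=7
byte[8]=0xF4 cont=1 payload=0x74: acc |= 116<<7 -> completed=3 acc=14957 shift=14
byte[9]=0x71 cont=0 payload=0x71: varint #4 complete (value=1866349); reset -> completed=4 acc=0 shift=0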